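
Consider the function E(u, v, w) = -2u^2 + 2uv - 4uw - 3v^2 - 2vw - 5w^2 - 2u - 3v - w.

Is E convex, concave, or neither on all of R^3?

concave

E is quadratic, so its Hessian is the constant matrix H = [[-4, 2, -4], [2, -6, -2], [-4, -2, -10]].
Leading principal minors: -4, 20, -56.
Signs alternate −, +, − ⇒ H ≺ 0 ⇒ concave.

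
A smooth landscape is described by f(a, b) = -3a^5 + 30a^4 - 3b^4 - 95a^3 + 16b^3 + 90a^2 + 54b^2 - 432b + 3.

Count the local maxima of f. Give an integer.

f separates as a function of a plus a function of b, so ∇f=0 decouples.
∂f/∂a = -15a(a - 4)(a - 3)(a - 1) = 0 at a ∈ {0, 1, 3, 4}; ∂f/∂b = -12(b - 4)(b - 3)(b + 3) = 0 at b ∈ {-3, 3, 4}.
The Hessian is diagonal: diag(f_aa, f_bb). Second derivatives: f_aa(0)=180, f_aa(1)=-90, f_aa(3)=90, f_aa(4)=-180; f_bb(-3)=-504, f_bb(3)=72, f_bb(4)=-84.
Local maxima occur where both diagonal entries negative: (1, -3), (1, 4), (4, -3), (4, 4). Count: 4.

4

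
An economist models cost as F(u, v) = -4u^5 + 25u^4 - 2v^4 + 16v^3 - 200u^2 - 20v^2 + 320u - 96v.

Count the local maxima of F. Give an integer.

F separates as a function of u plus a function of v, so ∇F=0 decouples.
∂F/∂u = -20(u - 4)(u - 2)(u - 1)(u + 2) = 0 at u ∈ {-2, 1, 2, 4}; ∂F/∂v = -8(v - 4)(v - 3)(v + 1) = 0 at v ∈ {-1, 3, 4}.
The Hessian is diagonal: diag(F_uu, F_vv). Second derivatives: F_uu(-2)=1440, F_uu(1)=-180, F_uu(2)=160, F_uu(4)=-720; F_vv(-1)=-160, F_vv(3)=32, F_vv(4)=-40.
Local maxima occur where both diagonal entries negative: (1, -1), (1, 4), (4, -1), (4, 4). Count: 4.

4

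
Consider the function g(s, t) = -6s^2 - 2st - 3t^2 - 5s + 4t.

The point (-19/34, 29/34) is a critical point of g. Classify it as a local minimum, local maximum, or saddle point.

The Hessian of g is constant: H = [[-12, -2], [-2, -6]].
det(H) = (-12)·(-6) − (-2)² = 68.
det(H) > 0 and tr(H) = -18 < 0, so H is negative definite and the point is a local maximum.

local maximum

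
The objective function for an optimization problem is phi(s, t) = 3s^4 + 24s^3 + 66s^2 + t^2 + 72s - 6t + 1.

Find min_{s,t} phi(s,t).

phi(s,t) separates as P(s) + Q(t) + 1, so its minimum is min P + min Q + 1.
P'(s) = 12(s + 1)(s + 2)(s + 3) vanishes at s ∈ {-3, -2, -1}; Q'(t) = 2(t - 3) vanishes at t ∈ {3}.
Local minima of P (where P''>0): P(-3)=-27, P(-1)=-27. Local minima of Q: Q(3)=-9.
So the global minimum of phi is P(-3) + Q(3) + 1 = -27 − 9 + 1 = -35, attained at (-3, 3).

-35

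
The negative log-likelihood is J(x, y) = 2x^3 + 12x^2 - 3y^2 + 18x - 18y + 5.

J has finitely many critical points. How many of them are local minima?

0

J separates as a function of x plus a function of y, so ∇J=0 decouples.
∂J/∂x = 6(x + 1)(x + 3) = 0 at x ∈ {-3, -1}; ∂J/∂y = -6(y + 3) = 0 at y ∈ {-3}.
The Hessian is diagonal: diag(J_xx, J_yy). Second derivatives: J_xx(-3)=-12, J_xx(-1)=12; J_yy(-3)=-6.
Local minima occur where both diagonal entries positive: none. Count: 0.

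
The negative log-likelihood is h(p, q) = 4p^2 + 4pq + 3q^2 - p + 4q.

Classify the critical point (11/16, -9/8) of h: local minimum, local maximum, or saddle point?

The Hessian of h is constant: H = [[8, 4], [4, 6]].
det(H) = 8·6 − 4² = 32.
det(H) > 0 and tr(H) = 14 > 0, so H is positive definite and the point is a local minimum.

local minimum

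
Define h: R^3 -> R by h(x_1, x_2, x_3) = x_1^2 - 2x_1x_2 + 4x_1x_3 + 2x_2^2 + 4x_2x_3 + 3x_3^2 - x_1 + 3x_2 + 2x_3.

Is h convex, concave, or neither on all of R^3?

h is quadratic, so its Hessian is the constant matrix H = [[2, -2, 4], [-2, 4, 4], [4, 4, 6]].
Leading principal minors: 2, 4, -136.
Neither pattern holds ⇒ H is indefinite ⇒ neither convex nor concave.

neither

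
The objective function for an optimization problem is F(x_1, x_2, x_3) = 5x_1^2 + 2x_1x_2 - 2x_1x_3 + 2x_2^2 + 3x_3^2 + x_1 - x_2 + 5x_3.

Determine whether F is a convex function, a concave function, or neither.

convex

F is quadratic, so its Hessian is the constant matrix H = [[10, 2, -2], [2, 4, 0], [-2, 0, 6]].
Leading principal minors: 10, 36, 200.
All positive ⇒ H ≻ 0 ⇒ convex.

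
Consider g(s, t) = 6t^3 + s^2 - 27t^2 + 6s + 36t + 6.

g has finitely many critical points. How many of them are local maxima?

0

g separates as a function of s plus a function of t, so ∇g=0 decouples.
∂g/∂s = 2(s + 3) = 0 at s ∈ {-3}; ∂g/∂t = 18(t - 2)(t - 1) = 0 at t ∈ {1, 2}.
The Hessian is diagonal: diag(g_ss, g_tt). Second derivatives: g_ss(-3)=2; g_tt(1)=-18, g_tt(2)=18.
Local maxima occur where both diagonal entries negative: none. Count: 0.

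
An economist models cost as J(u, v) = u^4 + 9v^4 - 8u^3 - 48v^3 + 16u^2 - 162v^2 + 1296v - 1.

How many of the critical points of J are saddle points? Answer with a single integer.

J separates as a function of u plus a function of v, so ∇J=0 decouples.
∂J/∂u = 4u(u - 4)(u - 2) = 0 at u ∈ {0, 2, 4}; ∂J/∂v = 36(v - 4)(v - 3)(v + 3) = 0 at v ∈ {-3, 3, 4}.
The Hessian is diagonal: diag(J_uu, J_vv). Second derivatives: J_uu(0)=32, J_uu(2)=-16, J_uu(4)=32; J_vv(-3)=1512, J_vv(3)=-216, J_vv(4)=252.
Saddle points occur where the two diagonal entries have opposite signs: (0, 3), (2, -3), (2, 4), (4, 3). Count: 4.

4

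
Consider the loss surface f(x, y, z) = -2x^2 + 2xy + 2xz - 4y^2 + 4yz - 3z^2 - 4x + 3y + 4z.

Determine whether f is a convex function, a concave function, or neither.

concave

f is quadratic, so its Hessian is the constant matrix H = [[-4, 2, 2], [2, -8, 4], [2, 4, -6]].
Leading principal minors: -4, 28, -40.
Signs alternate −, +, − ⇒ H ≺ 0 ⇒ concave.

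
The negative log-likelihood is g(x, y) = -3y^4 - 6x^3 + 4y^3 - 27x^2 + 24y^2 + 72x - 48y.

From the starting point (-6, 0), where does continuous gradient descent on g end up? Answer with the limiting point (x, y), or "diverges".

g is separable, so gradient descent decouples: x follows -∂g/∂x, y follows -∂g/∂y.
∂g/∂x = -18(x - 1)(x + 4); at x=-6 this is -252, so x increases.
∂g/∂y = -12(y - 2)(y - 1)(y + 2); at y=0 this is -48, so y increases.
x converges to its nearest critical value -4 (a local min of the x-part); y converges to 1. The iterate converges to (-4, 1).

(-4, 1)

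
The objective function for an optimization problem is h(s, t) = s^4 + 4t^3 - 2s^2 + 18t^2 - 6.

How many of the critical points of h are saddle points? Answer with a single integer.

3

h separates as a function of s plus a function of t, so ∇h=0 decouples.
∂h/∂s = 4s(s - 1)(s + 1) = 0 at s ∈ {-1, 0, 1}; ∂h/∂t = 12t(t + 3) = 0 at t ∈ {-3, 0}.
The Hessian is diagonal: diag(h_ss, h_tt). Second derivatives: h_ss(-1)=8, h_ss(0)=-4, h_ss(1)=8; h_tt(-3)=-36, h_tt(0)=36.
Saddle points occur where the two diagonal entries have opposite signs: (-1, -3), (0, 0), (1, -3). Count: 3.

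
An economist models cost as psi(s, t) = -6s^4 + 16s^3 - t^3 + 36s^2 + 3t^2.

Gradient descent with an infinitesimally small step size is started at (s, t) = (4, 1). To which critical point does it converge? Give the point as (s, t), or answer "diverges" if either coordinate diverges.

diverges

psi is separable, so gradient descent decouples: s follows -∂psi/∂s, t follows -∂psi/∂t.
∂psi/∂s = -24s(s - 3)(s + 1); at s=4 this is -480, so s increases.
∂psi/∂t = -3t(t - 2); at t=1 this is 3, so t decreases.
The s-coordinate has no critical point in that direction and runs off to infinity.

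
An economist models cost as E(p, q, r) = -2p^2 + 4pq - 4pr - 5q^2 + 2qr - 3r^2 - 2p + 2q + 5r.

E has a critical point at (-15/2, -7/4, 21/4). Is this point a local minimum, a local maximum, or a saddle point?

local maximum

The Hessian is constant: H = [[-4, 4, -4], [4, -10, 2], [-4, 2, -6]].
Leading principal minors: Δ₁ = -4, Δ₂ = 24, Δ₃ = -32.
The minors alternate sign starting negative (−, +, −), so H is negative definite: a local maximum.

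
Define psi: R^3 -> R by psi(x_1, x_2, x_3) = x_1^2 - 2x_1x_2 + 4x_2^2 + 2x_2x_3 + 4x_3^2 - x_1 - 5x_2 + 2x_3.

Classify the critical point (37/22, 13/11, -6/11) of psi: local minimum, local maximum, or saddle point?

local minimum

The Hessian is constant: H = [[2, -2, 0], [-2, 8, 2], [0, 2, 8]].
Leading principal minors: Δ₁ = 2, Δ₂ = 12, Δ₃ = 88.
All leading minors are positive, so H is positive definite: a local minimum.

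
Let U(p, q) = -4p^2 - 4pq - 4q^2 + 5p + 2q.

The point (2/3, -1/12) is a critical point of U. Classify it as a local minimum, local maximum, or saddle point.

The Hessian of U is constant: H = [[-8, -4], [-4, -8]].
det(H) = (-8)·(-8) − (-4)² = 48.
det(H) > 0 and tr(H) = -16 < 0, so H is negative definite and the point is a local maximum.

local maximum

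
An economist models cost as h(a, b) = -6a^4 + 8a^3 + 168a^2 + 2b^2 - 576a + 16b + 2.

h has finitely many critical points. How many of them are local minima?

1

h separates as a function of a plus a function of b, so ∇h=0 decouples.
∂h/∂a = -24(a - 3)(a - 2)(a + 4) = 0 at a ∈ {-4, 2, 3}; ∂h/∂b = 4(b + 4) = 0 at b ∈ {-4}.
The Hessian is diagonal: diag(h_aa, h_bb). Second derivatives: h_aa(-4)=-1008, h_aa(2)=144, h_aa(3)=-168; h_bb(-4)=4.
Local minima occur where both diagonal entries positive: (2, -4). Count: 1.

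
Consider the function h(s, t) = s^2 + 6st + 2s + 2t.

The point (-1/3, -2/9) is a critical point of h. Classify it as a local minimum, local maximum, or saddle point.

The Hessian of h is constant: H = [[2, 6], [6, 0]].
det(H) = 2·0 − 6² = -36.
Since det(H) < 0, H is indefinite and the critical point is a saddle point.

saddle point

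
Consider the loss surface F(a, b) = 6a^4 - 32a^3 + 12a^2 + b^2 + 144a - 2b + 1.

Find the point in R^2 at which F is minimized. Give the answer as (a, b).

F(a,b) separates as P(a) + Q(b) + 1, so its minimum is min P + min Q + 1.
P'(a) = 24(a - 3)(a - 2)(a + 1) vanishes at a ∈ {-1, 2, 3}; Q'(b) = 2b - 2 vanishes at b ∈ {1}.
Local minima of P (where P''>0): P(-1)=-94, P(3)=162. Local minima of Q: Q(1)=-1.
So the global minimum of F is P(-1) + Q(1) + 1 = -94 − 1 + 1 = -94, attained at (-1, 1).

(-1, 1)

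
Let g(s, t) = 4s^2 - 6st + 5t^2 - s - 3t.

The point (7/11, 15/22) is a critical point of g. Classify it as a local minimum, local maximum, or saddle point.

The Hessian of g is constant: H = [[8, -6], [-6, 10]].
det(H) = 8·10 − (-6)² = 44.
det(H) > 0 and tr(H) = 18 > 0, so H is positive definite and the point is a local minimum.

local minimum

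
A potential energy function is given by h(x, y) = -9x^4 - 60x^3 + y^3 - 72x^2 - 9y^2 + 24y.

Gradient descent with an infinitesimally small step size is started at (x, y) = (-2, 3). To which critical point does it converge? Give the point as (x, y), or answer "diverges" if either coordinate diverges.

h is separable, so gradient descent decouples: x follows -∂h/∂x, y follows -∂h/∂y.
∂h/∂x = -36x(x + 1)(x + 4); at x=-2 this is -144, so x increases.
∂h/∂y = 3(y - 4)(y - 2); at y=3 this is -3, so y increases.
x converges to its nearest critical value -1 (a local min of the x-part); y converges to 4. The iterate converges to (-1, 4).

(-1, 4)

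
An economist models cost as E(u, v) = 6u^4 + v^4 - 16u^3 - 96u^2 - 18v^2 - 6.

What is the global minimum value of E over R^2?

E(u,v) separates as P(u) + Q(v) − 6, so its minimum is min P + min Q − 6.
P'(u) = 24u(u - 4)(u + 2) vanishes at u ∈ {-2, 0, 4}; Q'(v) = 4v(v - 3)(v + 3) vanishes at v ∈ {-3, 0, 3}.
Local minima of P (where P''>0): P(-2)=-160, P(4)=-1024. Local minima of Q: Q(-3)=-81, Q(3)=-81.
So the global minimum of E is P(4) + Q(-3) − 6 = -1024 − 81 − 6 = -1111, attained at (4, -3).

-1111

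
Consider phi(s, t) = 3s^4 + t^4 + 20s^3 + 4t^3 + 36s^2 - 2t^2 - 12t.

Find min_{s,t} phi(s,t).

-9

phi(s,t) separates as P(s) + Q(t), so its minimum is min P + min Q.
P'(s) = 12s(s + 2)(s + 3) vanishes at s ∈ {-3, -2, 0}; Q'(t) = 4(t - 1)(t + 1)(t + 3) vanishes at t ∈ {-3, -1, 1}.
Local minima of P (where P''>0): P(-3)=27, P(0)=0. Local minima of Q: Q(-3)=-9, Q(1)=-9.
So the global minimum of phi is P(0) + Q(-3) = 0 − 9 = -9, attained at (0, -3).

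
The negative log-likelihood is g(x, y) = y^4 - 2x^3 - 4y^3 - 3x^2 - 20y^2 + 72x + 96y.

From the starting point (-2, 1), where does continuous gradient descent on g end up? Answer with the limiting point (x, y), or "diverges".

(-4, -3)

g is separable, so gradient descent decouples: x follows -∂g/∂x, y follows -∂g/∂y.
∂g/∂x = -6(x - 3)(x + 4); at x=-2 this is 60, so x decreases.
∂g/∂y = 4(y - 4)(y - 2)(y + 3); at y=1 this is 48, so y decreases.
x converges to its nearest critical value -4 (a local min of the x-part); y converges to -3. The iterate converges to (-4, -3).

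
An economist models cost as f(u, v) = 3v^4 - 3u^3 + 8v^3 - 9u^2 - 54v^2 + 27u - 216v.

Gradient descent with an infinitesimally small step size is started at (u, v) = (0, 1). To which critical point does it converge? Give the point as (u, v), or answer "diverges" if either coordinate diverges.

f is separable, so gradient descent decouples: u follows -∂f/∂u, v follows -∂f/∂v.
∂f/∂u = -9(u - 1)(u + 3); at u=0 this is 27, so u decreases.
∂f/∂v = 12(v - 3)(v + 2)(v + 3); at v=1 this is -288, so v increases.
u converges to its nearest critical value -3 (a local min of the u-part); v converges to 3. The iterate converges to (-3, 3).

(-3, 3)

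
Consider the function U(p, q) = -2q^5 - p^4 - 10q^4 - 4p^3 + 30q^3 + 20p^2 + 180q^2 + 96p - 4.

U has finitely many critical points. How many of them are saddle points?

6

U separates as a function of p plus a function of q, so ∇U=0 decouples.
∂U/∂p = -4(p - 3)(p + 2)(p + 4) = 0 at p ∈ {-4, -2, 3}; ∂U/∂q = -10q(q - 3)(q + 3)(q + 4) = 0 at q ∈ {-4, -3, 0, 3}.
The Hessian is diagonal: diag(U_pp, U_qq). Second derivatives: U_pp(-4)=-56, U_pp(-2)=40, U_pp(3)=-140; U_qq(-4)=280, U_qq(-3)=-180, U_qq(0)=360, U_qq(3)=-1260.
Saddle points occur where the two diagonal entries have opposite signs: (-4, -4), (-4, 0), (-2, -3), (-2, 3), (3, -4), (3, 0). Count: 6.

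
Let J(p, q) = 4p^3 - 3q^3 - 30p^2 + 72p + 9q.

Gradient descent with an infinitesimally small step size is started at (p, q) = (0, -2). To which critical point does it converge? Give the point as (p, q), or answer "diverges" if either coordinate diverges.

diverges

J is separable, so gradient descent decouples: p follows -∂J/∂p, q follows -∂J/∂q.
∂J/∂p = 12(p - 3)(p - 2); at p=0 this is 72, so p decreases.
∂J/∂q = -9(q - 1)(q + 1); at q=-2 this is -27, so q increases.
The p-coordinate has no critical point in that direction and runs off to infinity.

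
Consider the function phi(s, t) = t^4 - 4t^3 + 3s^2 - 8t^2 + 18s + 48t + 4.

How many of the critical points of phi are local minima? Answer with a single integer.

2

phi separates as a function of s plus a function of t, so ∇phi=0 decouples.
∂phi/∂s = 6(s + 3) = 0 at s ∈ {-3}; ∂phi/∂t = 4(t - 3)(t - 2)(t + 2) = 0 at t ∈ {-2, 2, 3}.
The Hessian is diagonal: diag(phi_ss, phi_tt). Second derivatives: phi_ss(-3)=6; phi_tt(-2)=80, phi_tt(2)=-16, phi_tt(3)=20.
Local minima occur where both diagonal entries positive: (-3, -2), (-3, 3). Count: 2.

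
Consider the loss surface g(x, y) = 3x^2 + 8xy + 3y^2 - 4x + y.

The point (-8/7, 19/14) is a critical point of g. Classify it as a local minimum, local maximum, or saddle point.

saddle point

The Hessian of g is constant: H = [[6, 8], [8, 6]].
det(H) = 6·6 − 8² = -28.
Since det(H) < 0, H is indefinite and the critical point is a saddle point.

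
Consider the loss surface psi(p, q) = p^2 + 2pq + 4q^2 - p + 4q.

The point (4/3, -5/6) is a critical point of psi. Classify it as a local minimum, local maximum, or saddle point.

The Hessian of psi is constant: H = [[2, 2], [2, 8]].
det(H) = 2·8 − 2² = 12.
det(H) > 0 and tr(H) = 10 > 0, so H is positive definite and the point is a local minimum.

local minimum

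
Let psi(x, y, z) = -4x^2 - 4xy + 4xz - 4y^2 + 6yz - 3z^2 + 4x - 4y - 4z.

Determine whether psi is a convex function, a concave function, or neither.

concave

psi is quadratic, so its Hessian is the constant matrix H = [[-8, -4, 4], [-4, -8, 6], [4, 6, -6]].
Leading principal minors: -8, 48, -64.
Signs alternate −, +, − ⇒ H ≺ 0 ⇒ concave.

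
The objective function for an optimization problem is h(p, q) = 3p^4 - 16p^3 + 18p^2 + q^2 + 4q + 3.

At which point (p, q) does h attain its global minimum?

(3, -2)

h(p,q) separates as A(p) + B(q) + 3, so its minimum is min A + min B + 3.
A'(p) = 12p(p - 3)(p - 1) vanishes at p ∈ {0, 1, 3}; B'(q) = 2q + 4 vanishes at q ∈ {-2}.
Local minima of A (where A''>0): A(0)=0, A(3)=-27. Local minima of B: B(-2)=-4.
So the global minimum of h is A(3) + B(-2) + 3 = -27 − 4 + 3 = -28, attained at (3, -2).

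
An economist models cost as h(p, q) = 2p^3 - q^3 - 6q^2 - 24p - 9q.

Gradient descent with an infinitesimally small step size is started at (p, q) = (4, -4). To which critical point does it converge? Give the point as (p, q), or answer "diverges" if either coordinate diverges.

(2, -3)

h is separable, so gradient descent decouples: p follows -∂h/∂p, q follows -∂h/∂q.
∂h/∂p = 6(p - 2)(p + 2); at p=4 this is 72, so p decreases.
∂h/∂q = -3(q + 1)(q + 3); at q=-4 this is -9, so q increases.
p converges to its nearest critical value 2 (a local min of the p-part); q converges to -3. The iterate converges to (2, -3).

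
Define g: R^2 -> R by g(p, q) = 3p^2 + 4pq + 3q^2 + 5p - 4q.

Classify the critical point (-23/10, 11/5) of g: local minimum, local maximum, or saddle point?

The Hessian of g is constant: H = [[6, 4], [4, 6]].
det(H) = 6·6 − 4² = 20.
det(H) > 0 and tr(H) = 12 > 0, so H is positive definite and the point is a local minimum.

local minimum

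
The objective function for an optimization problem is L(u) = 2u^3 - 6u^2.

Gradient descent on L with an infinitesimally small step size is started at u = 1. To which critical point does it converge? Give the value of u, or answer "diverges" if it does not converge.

L'(u) = 6u(u - 2), so L'(1) = -6.
Gradient descent moves in the -L' direction, i.e. u is increasing.
The nearest critical point in that direction is u = 2, where L'' = 12 > 0 (a local minimum). The iterate converges there.

2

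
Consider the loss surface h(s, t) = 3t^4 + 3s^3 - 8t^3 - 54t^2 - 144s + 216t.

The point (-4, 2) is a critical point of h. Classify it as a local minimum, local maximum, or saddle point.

The mixed partial ∂²h/∂s∂t is 0, so the Hessian at any point is diag(h_ss, h_tt) = diag(18s, 12(3t^2 - 4t - 9)).
At (-4, 2): H = diag(-72, -60).
Both eigenvalues are negative, so H is negative definite: a local maximum.

local maximum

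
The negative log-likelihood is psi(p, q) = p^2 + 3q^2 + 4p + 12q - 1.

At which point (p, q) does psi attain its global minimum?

(-2, -2)

psi(p,q) separates as A(p) + B(q) − 1, so its minimum is min A + min B − 1.
A'(p) = 2p + 4 vanishes at p ∈ {-2}; B'(q) = 6q + 12 vanishes at q ∈ {-2}.
Local minima of A (where A''>0): A(-2)=-4. Local minima of B: B(-2)=-12.
So the global minimum of psi is A(-2) + B(-2) − 1 = -4 − 12 − 1 = -17, attained at (-2, -2).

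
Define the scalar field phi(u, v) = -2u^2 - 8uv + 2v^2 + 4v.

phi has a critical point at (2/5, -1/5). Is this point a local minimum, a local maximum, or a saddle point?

saddle point

The Hessian of phi is constant: H = [[-4, -8], [-8, 4]].
det(H) = (-4)·4 − (-8)² = -80.
Since det(H) < 0, H is indefinite and the critical point is a saddle point.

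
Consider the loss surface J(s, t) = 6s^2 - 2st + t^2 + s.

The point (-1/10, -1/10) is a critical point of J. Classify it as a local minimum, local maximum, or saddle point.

local minimum

The Hessian of J is constant: H = [[12, -2], [-2, 2]].
det(H) = 12·2 − (-2)² = 20.
det(H) > 0 and tr(H) = 14 > 0, so H is positive definite and the point is a local minimum.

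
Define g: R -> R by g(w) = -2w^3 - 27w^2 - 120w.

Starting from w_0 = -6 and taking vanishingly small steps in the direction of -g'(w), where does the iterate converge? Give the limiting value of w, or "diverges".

-5

g'(w) = -6(w + 4)(w + 5), so g'(-6) = -12.
Gradient descent moves in the -g' direction, i.e. w is increasing.
The nearest critical point in that direction is w = -5, where g'' = 6 > 0 (a local minimum). The iterate converges there.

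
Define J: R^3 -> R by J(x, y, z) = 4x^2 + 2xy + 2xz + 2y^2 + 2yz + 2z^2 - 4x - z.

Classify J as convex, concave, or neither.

J is quadratic, so its Hessian is the constant matrix H = [[8, 2, 2], [2, 4, 2], [2, 2, 4]].
Leading principal minors: 8, 28, 80.
All positive ⇒ H ≻ 0 ⇒ convex.

convex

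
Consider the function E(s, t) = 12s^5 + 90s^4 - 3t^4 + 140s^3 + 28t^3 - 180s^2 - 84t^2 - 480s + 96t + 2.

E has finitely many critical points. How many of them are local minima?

E separates as a function of s plus a function of t, so ∇E=0 decouples.
∂E/∂s = 60(s - 1)(s + 1)(s + 2)(s + 4) = 0 at s ∈ {-4, -2, -1, 1}; ∂E/∂t = -12(t - 4)(t - 2)(t - 1) = 0 at t ∈ {1, 2, 4}.
The Hessian is diagonal: diag(E_ss, E_tt). Second derivatives: E_ss(-4)=-1800, E_ss(-2)=360, E_ss(-1)=-360, E_ss(1)=1800; E_tt(1)=-36, E_tt(2)=24, E_tt(4)=-72.
Local minima occur where both diagonal entries positive: (-2, 2), (1, 2). Count: 2.

2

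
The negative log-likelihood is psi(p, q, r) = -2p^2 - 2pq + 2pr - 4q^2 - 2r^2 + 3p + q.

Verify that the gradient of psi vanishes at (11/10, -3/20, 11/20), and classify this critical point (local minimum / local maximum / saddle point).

∇psi = (-4p - 2q + 2r + 3, -2p - 8q + 1, 2p - 4r); substituting (11/10, -3/20, 11/20) gives ∇psi = (0, 0, 0), so (11/10, -3/20, 11/20) is indeed a critical point.
The Hessian is constant: H = [[-4, -2, 2], [-2, -8, 0], [2, 0, -4]].
Leading principal minors: Δ₁ = -4, Δ₂ = 28, Δ₃ = -80.
The minors alternate sign starting negative (−, +, −), so H is negative definite: a local maximum.

local maximum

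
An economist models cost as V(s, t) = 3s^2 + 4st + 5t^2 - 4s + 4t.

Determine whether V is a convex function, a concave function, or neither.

convex

V is quadratic, so its Hessian is the constant matrix H = [[6, 4], [4, 10]].
det(H) = 44, tr(H) = 16.
det(H) > 0 and tr(H) > 0, so H is positive definite everywhere: convex.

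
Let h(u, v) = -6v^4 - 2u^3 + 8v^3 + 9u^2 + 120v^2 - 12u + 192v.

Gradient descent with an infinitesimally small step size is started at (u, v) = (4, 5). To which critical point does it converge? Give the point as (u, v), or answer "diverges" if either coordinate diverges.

h is separable, so gradient descent decouples: u follows -∂h/∂u, v follows -∂h/∂v.
∂h/∂u = -6(u - 2)(u - 1); at u=4 this is -36, so u increases.
∂h/∂v = -24(v - 4)(v + 1)(v + 2); at v=5 this is -1008, so v increases.
The u-coordinate has no critical point in that direction and runs off to infinity.

diverges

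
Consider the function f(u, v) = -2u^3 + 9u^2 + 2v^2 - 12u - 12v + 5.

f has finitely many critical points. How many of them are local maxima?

f separates as a function of u plus a function of v, so ∇f=0 decouples.
∂f/∂u = -6(u - 2)(u - 1) = 0 at u ∈ {1, 2}; ∂f/∂v = 4(v - 3) = 0 at v ∈ {3}.
The Hessian is diagonal: diag(f_uu, f_vv). Second derivatives: f_uu(1)=6, f_uu(2)=-6; f_vv(3)=4.
Local maxima occur where both diagonal entries negative: none. Count: 0.

0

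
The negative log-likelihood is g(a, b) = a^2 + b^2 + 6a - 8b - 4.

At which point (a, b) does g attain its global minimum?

g(a,b) separates as P(a) + Q(b) − 4, so its minimum is min P + min Q − 4.
P'(a) = 2a + 6 vanishes at a ∈ {-3}; Q'(b) = 2b - 8 vanishes at b ∈ {4}.
Local minima of P (where P''>0): P(-3)=-9. Local minima of Q: Q(4)=-16.
So the global minimum of g is P(-3) + Q(4) − 4 = -9 − 16 − 4 = -29, attained at (-3, 4).

(-3, 4)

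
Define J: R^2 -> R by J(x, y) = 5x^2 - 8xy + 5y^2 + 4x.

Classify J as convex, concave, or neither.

convex

J is quadratic, so its Hessian is the constant matrix H = [[10, -8], [-8, 10]].
det(H) = 36, tr(H) = 20.
det(H) > 0 and tr(H) > 0, so H is positive definite everywhere: convex.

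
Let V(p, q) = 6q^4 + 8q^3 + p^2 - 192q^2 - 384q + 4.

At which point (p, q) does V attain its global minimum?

(0, 4)

V(p,q) separates as A(p) + B(q) + 4, so its minimum is min A + min B + 4.
A'(p) = 2p vanishes at p ∈ {0}; B'(q) = 24(q - 4)(q + 1)(q + 4) vanishes at q ∈ {-4, -1, 4}.
Local minima of A (where A''>0): A(0)=0. Local minima of B: B(-4)=-512, B(4)=-2560.
So the global minimum of V is A(0) + B(4) + 4 = 0 − 2560 + 4 = -2556, attained at (0, 4).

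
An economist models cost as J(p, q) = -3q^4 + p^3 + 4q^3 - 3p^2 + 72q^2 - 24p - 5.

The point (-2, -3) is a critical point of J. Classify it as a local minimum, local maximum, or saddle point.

local maximum

The mixed partial ∂²J/∂p∂q is 0, so the Hessian at any point is diag(J_pp, J_qq) = diag(6(p - 1), 12(-3q^2 + 2q + 12)).
At (-2, -3): H = diag(-18, -252).
Both eigenvalues are negative, so H is negative definite: a local maximum.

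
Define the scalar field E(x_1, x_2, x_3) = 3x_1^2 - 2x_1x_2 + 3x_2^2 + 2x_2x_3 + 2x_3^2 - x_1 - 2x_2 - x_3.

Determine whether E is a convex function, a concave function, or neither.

E is quadratic, so its Hessian is the constant matrix H = [[6, -2, 0], [-2, 6, 2], [0, 2, 4]].
Leading principal minors: 6, 32, 104.
All positive ⇒ H ≻ 0 ⇒ convex.

convex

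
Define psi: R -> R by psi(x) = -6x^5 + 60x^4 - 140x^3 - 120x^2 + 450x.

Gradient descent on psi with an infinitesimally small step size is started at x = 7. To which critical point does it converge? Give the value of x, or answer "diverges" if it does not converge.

diverges

psi'(x) = -30(x - 5)(x - 3)(x - 1)(x + 1), so psi'(7) = -11520.
Gradient descent moves in the -psi' direction, i.e. x is increasing.
There is no critical point above x=7, and psi' keeps the same sign, so the iterate runs off to +∞.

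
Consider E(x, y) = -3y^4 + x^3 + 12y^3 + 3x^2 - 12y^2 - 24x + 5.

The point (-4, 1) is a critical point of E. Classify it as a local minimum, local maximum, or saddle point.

saddle point

The mixed partial ∂²E/∂x∂y is 0, so the Hessian at any point is diag(E_xx, E_yy) = diag(6(x + 1), 12(-3y^2 + 6y - 2)).
At (-4, 1): H = diag(-18, 12).
The eigenvalues have opposite signs, so H is indefinite: a saddle point.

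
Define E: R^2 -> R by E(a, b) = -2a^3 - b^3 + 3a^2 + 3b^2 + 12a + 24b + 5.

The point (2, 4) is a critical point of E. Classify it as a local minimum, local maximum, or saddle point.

The mixed partial ∂²E/∂a∂b is 0, so the Hessian at any point is diag(E_aa, E_bb) = diag(6(-2a + 1), 6(-b + 1)).
At (2, 4): H = diag(-18, -18).
Both eigenvalues are negative, so H is negative definite: a local maximum.

local maximum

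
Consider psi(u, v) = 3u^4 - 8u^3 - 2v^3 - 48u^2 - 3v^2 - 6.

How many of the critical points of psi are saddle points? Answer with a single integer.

3

psi separates as a function of u plus a function of v, so ∇psi=0 decouples.
∂psi/∂u = 12u(u - 4)(u + 2) = 0 at u ∈ {-2, 0, 4}; ∂psi/∂v = -6v(v + 1) = 0 at v ∈ {-1, 0}.
The Hessian is diagonal: diag(psi_uu, psi_vv). Second derivatives: psi_uu(-2)=144, psi_uu(0)=-96, psi_uu(4)=288; psi_vv(-1)=6, psi_vv(0)=-6.
Saddle points occur where the two diagonal entries have opposite signs: (-2, 0), (0, -1), (4, 0). Count: 3.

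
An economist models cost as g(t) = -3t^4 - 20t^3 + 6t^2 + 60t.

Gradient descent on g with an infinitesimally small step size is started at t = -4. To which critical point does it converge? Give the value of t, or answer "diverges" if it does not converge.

-1

g'(t) = -12(t - 1)(t + 1)(t + 5), so g'(-4) = -180.
Gradient descent moves in the -g' direction, i.e. t is increasing.
The nearest critical point in that direction is t = -1, where g'' = 96 > 0 (a local minimum). The iterate converges there.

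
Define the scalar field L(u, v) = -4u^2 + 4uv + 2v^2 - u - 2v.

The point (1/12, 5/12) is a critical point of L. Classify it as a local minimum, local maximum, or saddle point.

saddle point

The Hessian of L is constant: H = [[-8, 4], [4, 4]].
det(H) = (-8)·4 − 4² = -48.
Since det(H) < 0, H is indefinite and the critical point is a saddle point.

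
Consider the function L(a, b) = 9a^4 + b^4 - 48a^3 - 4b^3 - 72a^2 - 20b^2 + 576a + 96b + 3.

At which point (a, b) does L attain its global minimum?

L(a,b) separates as P(a) + Q(b) + 3, so its minimum is min P + min Q + 3.
P'(a) = 36(a - 4)(a - 2)(a + 2) vanishes at a ∈ {-2, 2, 4}; Q'(b) = 4(b - 4)(b - 2)(b + 3) vanishes at b ∈ {-3, 2, 4}.
Local minima of P (where P''>0): P(-2)=-912, P(4)=384. Local minima of Q: Q(-3)=-279, Q(4)=64.
So the global minimum of L is P(-2) + Q(-3) + 3 = -912 − 279 + 3 = -1188, attained at (-2, -3).

(-2, -3)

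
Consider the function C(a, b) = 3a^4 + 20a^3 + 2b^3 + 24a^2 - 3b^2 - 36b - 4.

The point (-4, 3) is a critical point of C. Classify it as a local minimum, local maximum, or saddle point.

The mixed partial ∂²C/∂a∂b is 0, so the Hessian at any point is diag(C_aa, C_bb) = diag(12(3a^2 + 10a + 4), 6(2b - 1)).
At (-4, 3): H = diag(144, 30).
Both eigenvalues are positive, so H is positive definite: a local minimum.

local minimum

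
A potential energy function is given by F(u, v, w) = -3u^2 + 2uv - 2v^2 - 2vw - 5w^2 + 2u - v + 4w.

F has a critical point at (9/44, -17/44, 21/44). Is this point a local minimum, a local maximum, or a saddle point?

The Hessian is constant: H = [[-6, 2, 0], [2, -4, -2], [0, -2, -10]].
Leading principal minors: Δ₁ = -6, Δ₂ = 20, Δ₃ = -176.
The minors alternate sign starting negative (−, +, −), so H is negative definite: a local maximum.

local maximum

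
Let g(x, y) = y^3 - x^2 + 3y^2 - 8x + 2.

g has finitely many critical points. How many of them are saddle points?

g separates as a function of x plus a function of y, so ∇g=0 decouples.
∂g/∂x = -2(x + 4) = 0 at x ∈ {-4}; ∂g/∂y = 3y(y + 2) = 0 at y ∈ {-2, 0}.
The Hessian is diagonal: diag(g_xx, g_yy). Second derivatives: g_xx(-4)=-2; g_yy(-2)=-6, g_yy(0)=6.
Saddle points occur where the two diagonal entries have opposite signs: (-4, 0). Count: 1.

1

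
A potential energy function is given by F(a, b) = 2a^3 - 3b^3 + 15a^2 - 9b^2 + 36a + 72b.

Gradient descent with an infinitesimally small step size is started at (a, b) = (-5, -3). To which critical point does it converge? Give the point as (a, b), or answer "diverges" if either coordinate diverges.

diverges

F is separable, so gradient descent decouples: a follows -∂F/∂a, b follows -∂F/∂b.
∂F/∂a = 6(a + 2)(a + 3); at a=-5 this is 36, so a decreases.
∂F/∂b = -9(b - 2)(b + 4); at b=-3 this is 45, so b decreases.
The a-coordinate has no critical point in that direction and runs off to infinity.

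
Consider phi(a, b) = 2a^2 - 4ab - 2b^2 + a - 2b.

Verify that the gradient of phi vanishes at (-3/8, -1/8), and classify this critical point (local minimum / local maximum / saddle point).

∇phi = (4a - 4b + 1, -4a - 4b - 2); substituting (-3/8, -1/8) gives ∇phi = (0, 0), so (-3/8, -1/8) is indeed a critical point.
The Hessian of phi is constant: H = [[4, -4], [-4, -4]].
det(H) = 4·(-4) − (-4)² = -32.
Since det(H) < 0, H is indefinite and the critical point is a saddle point.

saddle point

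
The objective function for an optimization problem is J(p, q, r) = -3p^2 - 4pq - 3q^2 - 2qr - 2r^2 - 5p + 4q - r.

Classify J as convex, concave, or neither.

concave

J is quadratic, so its Hessian is the constant matrix H = [[-6, -4, 0], [-4, -6, -2], [0, -2, -4]].
Leading principal minors: -6, 20, -56.
Signs alternate −, +, − ⇒ H ≺ 0 ⇒ concave.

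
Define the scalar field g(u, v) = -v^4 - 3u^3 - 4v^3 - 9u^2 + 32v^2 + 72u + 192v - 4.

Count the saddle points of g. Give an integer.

g separates as a function of u plus a function of v, so ∇g=0 decouples.
∂g/∂u = -9(u - 2)(u + 4) = 0 at u ∈ {-4, 2}; ∂g/∂v = -4(v - 4)(v + 3)(v + 4) = 0 at v ∈ {-4, -3, 4}.
The Hessian is diagonal: diag(g_uu, g_vv). Second derivatives: g_uu(-4)=54, g_uu(2)=-54; g_vv(-4)=-32, g_vv(-3)=28, g_vv(4)=-224.
Saddle points occur where the two diagonal entries have opposite signs: (-4, -4), (-4, 4), (2, -3). Count: 3.

3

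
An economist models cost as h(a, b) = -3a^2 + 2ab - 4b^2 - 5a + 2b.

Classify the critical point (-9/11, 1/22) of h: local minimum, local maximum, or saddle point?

The Hessian of h is constant: H = [[-6, 2], [2, -8]].
det(H) = (-6)·(-8) − 2² = 44.
det(H) > 0 and tr(H) = -14 < 0, so H is negative definite and the point is a local maximum.

local maximum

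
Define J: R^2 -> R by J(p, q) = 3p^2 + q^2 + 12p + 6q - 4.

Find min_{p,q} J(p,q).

J(p,q) separates as A(p) + B(q) − 4, so its minimum is min A + min B − 4.
A'(p) = 6p + 12 vanishes at p ∈ {-2}; B'(q) = 2q + 6 vanishes at q ∈ {-3}.
Local minima of A (where A''>0): A(-2)=-12. Local minima of B: B(-3)=-9.
So the global minimum of J is A(-2) + B(-3) − 4 = -12 − 9 − 4 = -25, attained at (-2, -3).

-25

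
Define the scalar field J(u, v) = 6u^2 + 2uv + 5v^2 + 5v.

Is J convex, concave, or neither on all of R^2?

J is quadratic, so its Hessian is the constant matrix H = [[12, 2], [2, 10]].
det(H) = 116, tr(H) = 22.
det(H) > 0 and tr(H) > 0, so H is positive definite everywhere: convex.

convex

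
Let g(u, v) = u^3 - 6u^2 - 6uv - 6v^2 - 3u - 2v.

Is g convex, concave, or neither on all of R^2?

neither

The term u^3 is cubic, so the Hessian is not constant.
∂²g/∂u² = 6u - 12, which takes both signs as u varies (negative for sufficiently negative u). A diagonal entry of the Hessian changing sign means the Hessian is neither positive- nor negative-semidefinite on all of R^2.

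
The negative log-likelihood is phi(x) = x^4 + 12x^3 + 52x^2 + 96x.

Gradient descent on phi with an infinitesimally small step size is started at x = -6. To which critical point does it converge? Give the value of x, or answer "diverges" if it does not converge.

phi'(x) = 4(x + 2)(x + 3)(x + 4), so phi'(-6) = -96.
Gradient descent moves in the -phi' direction, i.e. x is increasing.
The nearest critical point in that direction is x = -4, where phi'' = 8 > 0 (a local minimum). The iterate converges there.

-4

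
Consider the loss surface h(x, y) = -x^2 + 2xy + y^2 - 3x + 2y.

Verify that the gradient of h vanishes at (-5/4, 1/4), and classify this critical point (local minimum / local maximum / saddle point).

saddle point

∇h = (-2x + 2y - 3, 2x + 2y + 2); substituting (-5/4, 1/4) gives ∇h = (0, 0), so (-5/4, 1/4) is indeed a critical point.
The Hessian of h is constant: H = [[-2, 2], [2, 2]].
det(H) = (-2)·2 − 2² = -8.
Since det(H) < 0, H is indefinite and the critical point is a saddle point.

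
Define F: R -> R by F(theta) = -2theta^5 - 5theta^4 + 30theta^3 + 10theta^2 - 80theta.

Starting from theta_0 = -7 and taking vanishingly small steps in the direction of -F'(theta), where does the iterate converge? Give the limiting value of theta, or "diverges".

-4

F'(theta) = -10(theta - 2)(theta - 1)(theta + 1)(theta + 4), so F'(-7) = -12960.
Gradient descent moves in the -F' direction, i.e. theta is increasing.
The nearest critical point in that direction is theta = -4, where F'' = 900 > 0 (a local minimum). The iterate converges there.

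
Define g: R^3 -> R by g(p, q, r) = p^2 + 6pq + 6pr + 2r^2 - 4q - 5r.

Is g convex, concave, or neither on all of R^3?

g is quadratic, so its Hessian is the constant matrix H = [[2, 6, 6], [6, 0, 0], [6, 0, 4]].
Leading principal minors: 2, -36, -144.
Neither pattern holds ⇒ H is indefinite ⇒ neither convex nor concave.

neither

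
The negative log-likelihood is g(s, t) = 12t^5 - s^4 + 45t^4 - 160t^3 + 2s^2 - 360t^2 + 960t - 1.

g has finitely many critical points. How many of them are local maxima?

4

g separates as a function of s plus a function of t, so ∇g=0 decouples.
∂g/∂s = -4s(s - 1)(s + 1) = 0 at s ∈ {-1, 0, 1}; ∂g/∂t = 60(t - 2)(t - 1)(t + 2)(t + 4) = 0 at t ∈ {-4, -2, 1, 2}.
The Hessian is diagonal: diag(g_ss, g_tt). Second derivatives: g_ss(-1)=-8, g_ss(0)=4, g_ss(1)=-8; g_tt(-4)=-3600, g_tt(-2)=1440, g_tt(1)=-900, g_tt(2)=1440.
Local maxima occur where both diagonal entries negative: (-1, -4), (-1, 1), (1, -4), (1, 1). Count: 4.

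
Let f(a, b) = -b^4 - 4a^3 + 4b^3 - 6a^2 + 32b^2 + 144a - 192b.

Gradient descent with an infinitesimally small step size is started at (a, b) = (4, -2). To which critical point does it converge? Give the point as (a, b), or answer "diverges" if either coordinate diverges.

f is separable, so gradient descent decouples: a follows -∂f/∂a, b follows -∂f/∂b.
∂f/∂a = -12(a - 3)(a + 4); at a=4 this is -96, so a increases.
∂f/∂b = -4(b - 4)(b - 3)(b + 4); at b=-2 this is -240, so b increases.
The a-coordinate has no critical point in that direction and runs off to infinity.

diverges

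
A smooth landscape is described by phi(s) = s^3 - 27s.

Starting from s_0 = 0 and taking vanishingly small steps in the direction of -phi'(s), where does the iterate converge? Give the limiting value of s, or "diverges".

3

phi'(s) = 3(s - 3)(s + 3), so phi'(0) = -27.
Gradient descent moves in the -phi' direction, i.e. s is increasing.
The nearest critical point in that direction is s = 3, where phi'' = 18 > 0 (a local minimum). The iterate converges there.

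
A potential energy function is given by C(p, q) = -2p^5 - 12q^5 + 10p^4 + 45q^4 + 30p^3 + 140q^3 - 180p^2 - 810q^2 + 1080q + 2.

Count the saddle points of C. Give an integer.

8

C separates as a function of p plus a function of q, so ∇C=0 decouples.
∂C/∂p = -10p(p - 4)(p - 3)(p + 3) = 0 at p ∈ {-3, 0, 3, 4}; ∂C/∂q = -60(q - 3)(q - 2)(q - 1)(q + 3) = 0 at q ∈ {-3, 1, 2, 3}.
The Hessian is diagonal: diag(C_pp, C_qq). Second derivatives: C_pp(-3)=1260, C_pp(0)=-360, C_pp(3)=180, C_pp(4)=-280; C_qq(-3)=7200, C_qq(1)=-480, C_qq(2)=300, C_qq(3)=-720.
Saddle points occur where the two diagonal entries have opposite signs: (-3, 1), (-3, 3), (0, -3), (0, 2), (3, 1), (3, 3), (4, -3), (4, 2). Count: 8.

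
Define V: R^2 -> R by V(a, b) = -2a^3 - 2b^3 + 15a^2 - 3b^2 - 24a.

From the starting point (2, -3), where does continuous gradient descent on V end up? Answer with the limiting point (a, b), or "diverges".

(1, -1)

V is separable, so gradient descent decouples: a follows -∂V/∂a, b follows -∂V/∂b.
∂V/∂a = -6(a - 4)(a - 1); at a=2 this is 12, so a decreases.
∂V/∂b = -6b(b + 1); at b=-3 this is -36, so b increases.
a converges to its nearest critical value 1 (a local min of the a-part); b converges to -1. The iterate converges to (1, -1).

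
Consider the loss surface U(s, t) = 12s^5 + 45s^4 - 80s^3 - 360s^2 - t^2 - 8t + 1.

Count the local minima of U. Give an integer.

0

U separates as a function of s plus a function of t, so ∇U=0 decouples.
∂U/∂s = 60s(s - 2)(s + 2)(s + 3) = 0 at s ∈ {-3, -2, 0, 2}; ∂U/∂t = -2(t + 4) = 0 at t ∈ {-4}.
The Hessian is diagonal: diag(U_ss, U_tt). Second derivatives: U_ss(-3)=-900, U_ss(-2)=480, U_ss(0)=-720, U_ss(2)=2400; U_tt(-4)=-2.
Local minima occur where both diagonal entries positive: none. Count: 0.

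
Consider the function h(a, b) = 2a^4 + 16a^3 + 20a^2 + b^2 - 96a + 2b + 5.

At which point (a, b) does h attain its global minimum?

h(a,b) separates as P(a) + Q(b) + 5, so its minimum is min P + min Q + 5.
P'(a) = 8(a - 1)(a + 3)(a + 4) vanishes at a ∈ {-4, -3, 1}; Q'(b) = 2b + 2 vanishes at b ∈ {-1}.
Local minima of P (where P''>0): P(-4)=192, P(1)=-58. Local minima of Q: Q(-1)=-1.
So the global minimum of h is P(1) + Q(-1) + 5 = -58 − 1 + 5 = -54, attained at (1, -1).

(1, -1)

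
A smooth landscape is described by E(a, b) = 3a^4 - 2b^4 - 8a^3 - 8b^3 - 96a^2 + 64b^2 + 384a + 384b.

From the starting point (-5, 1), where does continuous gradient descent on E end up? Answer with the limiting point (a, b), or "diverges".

E is separable, so gradient descent decouples: a follows -∂E/∂a, b follows -∂E/∂b.
∂E/∂a = 12(a - 4)(a - 2)(a + 4); at a=-5 this is -756, so a increases.
∂E/∂b = -8(b - 4)(b + 3)(b + 4); at b=1 this is 480, so b decreases.
a converges to its nearest critical value -4 (a local min of the a-part); b converges to -3. The iterate converges to (-4, -3).

(-4, -3)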